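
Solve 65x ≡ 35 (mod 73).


GCD(65, 73) = 1, unique solution
a^(-1) mod 73 = 9
x = 9 * 35 mod 73 = 23

x ≡ 23 (mod 73)


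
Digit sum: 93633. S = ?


9 + 3 + 6 + 3 + 3 = 24


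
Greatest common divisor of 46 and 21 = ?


46 = 2 * 21 + 4
21 = 5 * 4 + 1
4 = 4 * 1 + 0
GCD = 1


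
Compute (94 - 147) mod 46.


94 - 147 = -53
-53 mod 46 = 39


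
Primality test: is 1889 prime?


Check divisors up to sqrt(1889) = 43.4626
No divisors found.
1889 is prime.

Yes, 1889 is prime


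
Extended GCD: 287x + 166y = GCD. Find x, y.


Tabular extended Euclidean (each row: r = 287*s + 166*t):
r=287, s=1, t=0
r=166, s=0, t=1
q=1: r=121, s=1, t=-1   [287*(1) + 166*(-1) = 121]
q=1: r=45, s=-1, t=2   [287*(-1) + 166*(2) = 45]
q=2: r=31, s=3, t=-5   [287*(3) + 166*(-5) = 31]
q=1: r=14, s=-4, t=7   [287*(-4) + 166*(7) = 14]
q=2: r=3, s=11, t=-19   [287*(11) + 166*(-19) = 3]
q=4: r=2, s=-48, t=83   [287*(-48) + 166*(83) = 2]
q=1: r=1, s=59, t=-102   [287*(59) + 166*(-102) = 1]
q=2: r=0, s=-166, t=287   [287*(-166) + 166*(287) = 0]
GCD = 1; from the row with r=1: x=59, y=-102
Check: 287*(59) + 166*(-102) = 16933 - 16932 = 1

GCD = 1, x = 59, y = -102


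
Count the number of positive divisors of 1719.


1719 = 3^2 × 191^1
d(1719) = (2+1) × (1+1) = 6

6 divisors


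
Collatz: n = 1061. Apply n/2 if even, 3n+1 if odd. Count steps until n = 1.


1061 → 3184 → 1592 → 796 → 398 → 199 → 598 → 299 → 898 → 449 → 1348 → 674 → 337 → 1012 → 506 → 253 → 760 → 380 → 190 → 95 → 286 → 143 → 430 → 215 → 646 → 323 → 970 → 485 → 1456 → 728 → 364 → 182 → 91 → 274 → 137 → 412 → 206 → 103 → 310 → 155 → 466 → 233 → 700 → 350 → 175 → 526 → 263 → 790 → 395 → 1186 → 593 → 1780 → 890 → 445 → 1336 → 668 → 334 → 167 → 502 → 251 → 754 → 377 → 1132 → 566 → 283 → 850 → 425 → 1276 → 638 → 319 → 958 → 479 → 1438 → 719 → 2158 → 1079 → 3238 → 1619 → 4858 → 2429 → 7288 → 3644 → 1822 → 911 → 2734 → 1367 → 4102 → 2051 → 6154 → 3077 → 9232 → 4616 → 2308 → 1154 → 577 → 1732 → 866 → 433 → 1300 → 650 → 325 → 976 → 488 → 244 → 122 → 61 → 184 → 92 → 46 → 23 → 70 → 35 → 106 → 53 → 160 → 80 → 40 → 20 → 10 → 5 → 16 → 8 → 4 → 2 → 1
Total steps = 124

124 steps


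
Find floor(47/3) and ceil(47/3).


47/3 = 15.6667
floor = 15
ceil = 16

floor = 15, ceil = 16


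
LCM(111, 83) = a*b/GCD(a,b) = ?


GCD(111, 83) = 1
LCM = 111*83/1 = 9213/1 = 9213

LCM = 9213


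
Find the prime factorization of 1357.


1357 / 23 = 59
59 / 59 = 1
1357 = 23 × 59


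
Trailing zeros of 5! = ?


floor(5/5) = 1
Total = 1

1 trailing zeros


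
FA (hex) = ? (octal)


FA (base 16) = 250 (decimal)
250 (decimal) = 372 (base 8)


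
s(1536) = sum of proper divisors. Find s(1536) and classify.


Proper divisors: 1, 2, 3, 4, 6, 8, 12, 16, 24, 32, 48, 64, 96, 128, 192, 256, 384, 512, 768
Sum = 1 + 2 + 3 + 4 + 6 + 8 + 12 + 16 + 24 + 32 + 48 + 64 + 96 + 128 + 192 + 256 + 384 + 512 + 768 = 2556
2556 > 1536 → abundant

s(1536) = 2556 (abundant)


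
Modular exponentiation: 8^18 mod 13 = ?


8^1 mod 13 = 8
8^2 mod 13 = 12
8^3 mod 13 = 5
8^4 mod 13 = 1
8^5 mod 13 = 8
8^6 mod 13 = 12
8^7 mod 13 = 5
8^8 mod 13 = 1
8^9 mod 13 = 8
8^10 mod 13 = 12
8^11 mod 13 = 5
8^12 mod 13 = 1
8^13 mod 13 = 8
8^14 mod 13 = 12
8^15 mod 13 = 5
8^16 mod 13 = 1
8^17 mod 13 = 8
8^18 mod 13 = 12


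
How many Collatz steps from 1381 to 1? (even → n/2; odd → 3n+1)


1381 → 4144 → 2072 → 1036 → 518 → 259 → 778 → 389 → 1168 → 584 → 292 → 146 → 73 → 220 → 110 → 55 → 166 → 83 → 250 → 125 → 376 → 188 → 94 → 47 → 142 → 71 → 214 → 107 → 322 → 161 → 484 → 242 → 121 → 364 → 182 → 91 → 274 → 137 → 412 → 206 → 103 → 310 → 155 → 466 → 233 → 700 → 350 → 175 → 526 → 263 → 790 → 395 → 1186 → 593 → 1780 → 890 → 445 → 1336 → 668 → 334 → 167 → 502 → 251 → 754 → 377 → 1132 → 566 → 283 → 850 → 425 → 1276 → 638 → 319 → 958 → 479 → 1438 → 719 → 2158 → 1079 → 3238 → 1619 → 4858 → 2429 → 7288 → 3644 → 1822 → 911 → 2734 → 1367 → 4102 → 2051 → 6154 → 3077 → 9232 → 4616 → 2308 → 1154 → 577 → 1732 → 866 → 433 → 1300 → 650 → 325 → 976 → 488 → 244 → 122 → 61 → 184 → 92 → 46 → 23 → 70 → 35 → 106 → 53 → 160 → 80 → 40 → 20 → 10 → 5 → 16 → 8 → 4 → 2 → 1
Total steps = 127

127 steps


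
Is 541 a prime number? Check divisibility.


Check divisors up to sqrt(541) = 23.2594
No divisors found.
541 is prime.

Yes, 541 is prime


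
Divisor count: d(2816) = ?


2816 = 2^8 × 11^1
d(2816) = (8+1) × (1+1) = 18

18 divisors


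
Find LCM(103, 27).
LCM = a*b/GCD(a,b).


GCD(103, 27) = 1
LCM = 103*27/1 = 2781/1 = 2781

LCM = 2781


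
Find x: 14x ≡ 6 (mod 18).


GCD(14, 18) = 2 divides 6
Divide: 7x ≡ 3 (mod 9)
x ≡ 3 (mod 9)


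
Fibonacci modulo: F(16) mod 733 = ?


F(k) mod 733 for k=1..16:
1, 1, 2, 3, 5, 8, 13, 21, 34, 55, 89, 144, 233, 377, 610, 254
F(16) mod 733 = 254


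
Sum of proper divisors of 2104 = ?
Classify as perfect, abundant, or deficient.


Proper divisors: 1, 2, 4, 8, 263, 526, 1052
Sum = 1 + 2 + 4 + 8 + 263 + 526 + 1052 = 1856
1856 < 2104 → deficient

s(2104) = 1856 (deficient)


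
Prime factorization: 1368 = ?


1368 / 2 = 684
684 / 2 = 342
342 / 2 = 171
171 / 3 = 57
57 / 3 = 19
19 / 19 = 1
1368 = 2^3 × 3^2 × 19


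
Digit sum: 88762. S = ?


8 + 8 + 7 + 6 + 2 = 31


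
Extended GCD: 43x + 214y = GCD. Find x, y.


Tabular extended Euclidean (each row: r = 43*s + 214*t):
r=43, s=1, t=0
r=214, s=0, t=1
q=0: r=43, s=1, t=0   [43*(1) + 214*(0) = 43]
q=4: r=42, s=-4, t=1   [43*(-4) + 214*(1) = 42]
q=1: r=1, s=5, t=-1   [43*(5) + 214*(-1) = 1]
q=42: r=0, s=-214, t=43   [43*(-214) + 214*(43) = 0]
GCD = 1; from the row with r=1: x=5, y=-1
Check: 43*(5) + 214*(-1) = 215 - 214 = 1

GCD = 1, x = 5, y = -1


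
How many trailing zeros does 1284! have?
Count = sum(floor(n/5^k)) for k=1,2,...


floor(1284/5) = 256
floor(1284/25) = 51
floor(1284/125) = 10
floor(1284/625) = 2
Total = 319

319 trailing zeros


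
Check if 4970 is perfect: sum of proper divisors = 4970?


Proper divisors of 4970: 1, 2, 5, 7, 10, 14, 35, 70, 71, 142, 355, 497, 710, 994, 2485
Sum = 1 + 2 + 5 + 7 + 10 + 14 + 35 + 70 + 71 + 142 + 355 + 497 + 710 + 994 + 2485 = 5398

No, 4970 is not perfect (5398 ≠ 4970)


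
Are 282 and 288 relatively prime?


Euclidean algorithm:
288 = 1 * 282 + 6
282 = 47 * 6 + 0
GCD(282, 288) = 6

No, not coprime (GCD = 6)


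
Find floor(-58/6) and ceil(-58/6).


-58/6 = -9.6667
floor = -10
ceil = -9

floor = -10, ceil = -9


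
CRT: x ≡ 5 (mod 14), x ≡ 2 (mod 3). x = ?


M = 14*3 = 42
M1 = M/14 = 3, M2 = M/3 = 14
M1^(-1) mod 14 = 5, M2^(-1) mod 3 = 2
x = 5*3*5 + 2*14*2 = 131
131 mod 42 = 5
Check: 5 mod 14 = 5 ✓, 5 mod 3 = 2 ✓

x ≡ 5 (mod 42)


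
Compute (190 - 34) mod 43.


190 - 34 = 156
156 mod 43 = 27


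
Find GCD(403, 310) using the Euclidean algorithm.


403 = 1 * 310 + 93
310 = 3 * 93 + 31
93 = 3 * 31 + 0
GCD = 31


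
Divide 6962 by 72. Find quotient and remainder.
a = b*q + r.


6962 = 72 * 96 + 50
Check: 6912 + 50 = 6962

q = 96, r = 50


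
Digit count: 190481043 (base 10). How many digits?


190481043 has 9 digits in base 10
floor(log10(190481043)) + 1 = floor(8.2799) + 1 = 9

9 digits (base 10)


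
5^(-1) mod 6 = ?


Use the extended Euclidean algorithm on (6, 5); each row r = 6*s + 5*t:
r=6, s=1, t=0
r=5, s=0, t=1
q=1: r=1, s=1, t=-1   [6*(1) + 5*(-1) = 1]
q=5: r=0, s=-5, t=6   [6*(-5) + 5*(6) = 0]
GCD = 1 with t = -1, so 5*(-1) ≡ 1 (mod 6)
Inverse = -1 mod 6 = 5
Check: 5 * 5 = 25 ≡ 1 (mod 6)

5^(-1) ≡ 5 (mod 6)


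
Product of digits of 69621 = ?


6 × 9 × 6 × 2 × 1 = 648


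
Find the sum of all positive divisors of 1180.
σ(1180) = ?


Divisors of 1180: 1, 2, 4, 5, 10, 20, 59, 118, 236, 295, 590, 1180
Sum = 1 + 2 + 4 + 5 + 10 + 20 + 59 + 118 + 236 + 295 + 590 + 1180 = 2520

σ(1180) = 2520


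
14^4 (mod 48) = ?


14^1 mod 48 = 14
14^2 mod 48 = 4
14^3 mod 48 = 8
14^4 mod 48 = 16


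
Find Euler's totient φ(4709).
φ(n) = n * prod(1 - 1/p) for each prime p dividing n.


4709 = 17 × 277
Prime factors: 17, 277
φ(4709) = 4709 × (1-1/17) × (1-1/277)
= 4709 × 16/17 × 276/277 = 4416

φ(4709) = 4416


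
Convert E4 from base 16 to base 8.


E4 (base 16) = 228 (decimal)
228 (decimal) = 344 (base 8)


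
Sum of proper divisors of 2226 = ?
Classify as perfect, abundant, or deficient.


Proper divisors: 1, 2, 3, 6, 7, 14, 21, 42, 53, 106, 159, 318, 371, 742, 1113
Sum = 1 + 2 + 3 + 6 + 7 + 14 + 21 + 42 + 53 + 106 + 159 + 318 + 371 + 742 + 1113 = 2958
2958 > 2226 → abundant

s(2226) = 2958 (abundant)


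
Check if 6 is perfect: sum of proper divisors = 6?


Proper divisors of 6: 1, 2, 3
Sum = 1 + 2 + 3 = 6

Yes, 6 is perfect (6 = 6)


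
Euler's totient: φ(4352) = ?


4352 = 2^8 × 17
Prime factors: 2, 17
φ(4352) = 4352 × (1-1/2) × (1-1/17)
= 4352 × 1/2 × 16/17 = 2048

φ(4352) = 2048


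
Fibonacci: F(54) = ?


Sequence: 1, 1, 2, 3, 5, 8, 13, 21, 34, 55, 89, 144, 233, 377, 610, 987, 1597, 2584, 4181, 6765, 10946, 17711, 28657, 46368, 75025, 121393, 196418, 317811, 514229, 832040, 1346269, 2178309, 3524578, 5702887, 9227465, 14930352, 24157817, 39088169, 63245986, 102334155, 165580141, 267914296, 433494437, 701408733, 1134903170, 1836311903, 2971215073, 4807526976, 7778742049, 12586269025, 20365011074, 32951280099, 53316291173, 86267571272
F(54) = 86267571272


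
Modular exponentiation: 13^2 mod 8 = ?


13^1 mod 8 = 5
13^2 mod 8 = 1


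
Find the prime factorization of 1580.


1580 / 2 = 790
790 / 2 = 395
395 / 5 = 79
79 / 79 = 1
1580 = 2^2 × 5 × 79


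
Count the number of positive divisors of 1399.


1399 = 1399^1
d(1399) = (1+1) = 2

2 divisors


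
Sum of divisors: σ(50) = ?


Divisors of 50: 1, 2, 5, 10, 25, 50
Sum = 1 + 2 + 5 + 10 + 25 + 50 = 93

σ(50) = 93


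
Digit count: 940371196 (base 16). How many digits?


940371196 in base 16 = 380CECFC
Number of digits = 8

8 digits (base 16)


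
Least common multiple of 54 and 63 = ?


GCD(54, 63) = 9
LCM = 54*63/9 = 3402/9 = 378

LCM = 378


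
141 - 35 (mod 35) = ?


141 - 35 = 106
106 mod 35 = 1


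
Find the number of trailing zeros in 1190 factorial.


floor(1190/5) = 238
floor(1190/25) = 47
floor(1190/125) = 9
floor(1190/625) = 1
Total = 295

295 trailing zeros


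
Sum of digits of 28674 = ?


2 + 8 + 6 + 7 + 4 = 27


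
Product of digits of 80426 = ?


8 × 0 × 4 × 2 × 6 = 0


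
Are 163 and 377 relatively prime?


Euclidean algorithm:
377 = 2 * 163 + 51
163 = 3 * 51 + 10
51 = 5 * 10 + 1
10 = 10 * 1 + 0
GCD(163, 377) = 1

Yes, coprime (GCD = 1)


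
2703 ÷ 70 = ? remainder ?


2703 = 70 * 38 + 43
Check: 2660 + 43 = 2703

q = 38, r = 43


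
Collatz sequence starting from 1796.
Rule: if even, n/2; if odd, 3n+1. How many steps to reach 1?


1796 → 898 → 449 → 1348 → 674 → 337 → 1012 → 506 → 253 → 760 → 380 → 190 → 95 → 286 → 143 → 430 → 215 → 646 → 323 → 970 → 485 → 1456 → 728 → 364 → 182 → 91 → 274 → 137 → 412 → 206 → 103 → 310 → 155 → 466 → 233 → 700 → 350 → 175 → 526 → 263 → 790 → 395 → 1186 → 593 → 1780 → 890 → 445 → 1336 → 668 → 334 → 167 → 502 → 251 → 754 → 377 → 1132 → 566 → 283 → 850 → 425 → 1276 → 638 → 319 → 958 → 479 → 1438 → 719 → 2158 → 1079 → 3238 → 1619 → 4858 → 2429 → 7288 → 3644 → 1822 → 911 → 2734 → 1367 → 4102 → 2051 → 6154 → 3077 → 9232 → 4616 → 2308 → 1154 → 577 → 1732 → 866 → 433 → 1300 → 650 → 325 → 976 → 488 → 244 → 122 → 61 → 184 → 92 → 46 → 23 → 70 → 35 → 106 → 53 → 160 → 80 → 40 → 20 → 10 → 5 → 16 → 8 → 4 → 2 → 1
Total steps = 117

117 steps


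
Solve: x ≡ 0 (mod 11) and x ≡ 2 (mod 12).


M = 11*12 = 132
M1 = M/11 = 12, M2 = M/12 = 11
M1^(-1) mod 11 = 1, M2^(-1) mod 12 = 11
x = 0*12*1 + 2*11*11 = 242
242 mod 132 = 110
Check: 110 mod 11 = 0 ✓, 110 mod 12 = 2 ✓

x ≡ 110 (mod 132)


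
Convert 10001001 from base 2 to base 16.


10001001 (base 2) = 137 (decimal)
137 (decimal) = 89 (base 16)


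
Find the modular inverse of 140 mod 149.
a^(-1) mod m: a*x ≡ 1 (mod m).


Use the extended Euclidean algorithm on (149, 140); each row r = 149*s + 140*t:
r=149, s=1, t=0
r=140, s=0, t=1
q=1: r=9, s=1, t=-1   [149*(1) + 140*(-1) = 9]
q=15: r=5, s=-15, t=16   [149*(-15) + 140*(16) = 5]
q=1: r=4, s=16, t=-17   [149*(16) + 140*(-17) = 4]
q=1: r=1, s=-31, t=33   [149*(-31) + 140*(33) = 1]
q=4: r=0, s=140, t=-149   [149*(140) + 140*(-149) = 0]
GCD = 1 with t = 33, so 140*(33) ≡ 1 (mod 149)
Inverse = 33 mod 149 = 33
Check: 140 * 33 = 4620 ≡ 1 (mod 149)

140^(-1) ≡ 33 (mod 149)


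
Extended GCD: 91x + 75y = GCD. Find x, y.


Tabular extended Euclidean (each row: r = 91*s + 75*t):
r=91, s=1, t=0
r=75, s=0, t=1
q=1: r=16, s=1, t=-1   [91*(1) + 75*(-1) = 16]
q=4: r=11, s=-4, t=5   [91*(-4) + 75*(5) = 11]
q=1: r=5, s=5, t=-6   [91*(5) + 75*(-6) = 5]
q=2: r=1, s=-14, t=17   [91*(-14) + 75*(17) = 1]
q=5: r=0, s=75, t=-91   [91*(75) + 75*(-91) = 0]
GCD = 1; from the row with r=1: x=-14, y=17
Check: 91*(-14) + 75*(17) = -1274 + 1275 = 1

GCD = 1, x = -14, y = 17


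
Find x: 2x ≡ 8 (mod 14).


GCD(2, 14) = 2 divides 8
Divide: 1x ≡ 4 (mod 7)
x ≡ 4 (mod 7)


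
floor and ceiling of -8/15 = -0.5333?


-8/15 = -0.5333
floor = -1
ceil = 0

floor = -1, ceil = 0


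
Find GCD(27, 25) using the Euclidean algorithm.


27 = 1 * 25 + 2
25 = 12 * 2 + 1
2 = 2 * 1 + 0
GCD = 1


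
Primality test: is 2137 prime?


Check divisors up to sqrt(2137) = 46.2277
No divisors found.
2137 is prime.

Yes, 2137 is prime


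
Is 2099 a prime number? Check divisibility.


Check divisors up to sqrt(2099) = 45.8148
No divisors found.
2099 is prime.

Yes, 2099 is prime


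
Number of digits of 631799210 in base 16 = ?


631799210 in base 16 = 25A87DAA
Number of digits = 8

8 digits (base 16)


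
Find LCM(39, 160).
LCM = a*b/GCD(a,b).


GCD(39, 160) = 1
LCM = 39*160/1 = 6240/1 = 6240

LCM = 6240


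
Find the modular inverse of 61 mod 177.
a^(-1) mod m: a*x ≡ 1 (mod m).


Use the extended Euclidean algorithm on (177, 61); each row r = 177*s + 61*t:
r=177, s=1, t=0
r=61, s=0, t=1
q=2: r=55, s=1, t=-2   [177*(1) + 61*(-2) = 55]
q=1: r=6, s=-1, t=3   [177*(-1) + 61*(3) = 6]
q=9: r=1, s=10, t=-29   [177*(10) + 61*(-29) = 1]
q=6: r=0, s=-61, t=177   [177*(-61) + 61*(177) = 0]
GCD = 1 with t = -29, so 61*(-29) ≡ 1 (mod 177)
Inverse = -29 mod 177 = 148
Check: 61 * 148 = 9028 ≡ 1 (mod 177)

61^(-1) ≡ 148 (mod 177)


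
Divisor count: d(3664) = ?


3664 = 2^4 × 229^1
d(3664) = (4+1) × (1+1) = 10

10 divisors


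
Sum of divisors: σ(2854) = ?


Divisors of 2854: 1, 2, 1427, 2854
Sum = 1 + 2 + 1427 + 2854 = 4284

σ(2854) = 4284


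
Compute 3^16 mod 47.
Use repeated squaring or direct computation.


3^1 mod 47 = 3
3^2 mod 47 = 9
3^3 mod 47 = 27
3^4 mod 47 = 34
3^5 mod 47 = 8
3^6 mod 47 = 24
3^7 mod 47 = 25
3^8 mod 47 = 28
3^9 mod 47 = 37
3^10 mod 47 = 17
3^11 mod 47 = 4
3^12 mod 47 = 12
3^13 mod 47 = 36
3^14 mod 47 = 14
3^15 mod 47 = 42
3^16 mod 47 = 32


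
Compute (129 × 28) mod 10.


129 × 28 = 3612
3612 mod 10 = 2


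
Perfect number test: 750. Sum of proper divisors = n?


Proper divisors of 750: 1, 2, 3, 5, 6, 10, 15, 25, 30, 50, 75, 125, 150, 250, 375
Sum = 1 + 2 + 3 + 5 + 6 + 10 + 15 + 25 + 30 + 50 + 75 + 125 + 150 + 250 + 375 = 1122

No, 750 is not perfect (1122 ≠ 750)


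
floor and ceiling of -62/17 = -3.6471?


-62/17 = -3.6471
floor = -4
ceil = -3

floor = -4, ceil = -3


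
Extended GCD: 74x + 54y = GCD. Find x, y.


Tabular extended Euclidean (each row: r = 74*s + 54*t):
r=74, s=1, t=0
r=54, s=0, t=1
q=1: r=20, s=1, t=-1   [74*(1) + 54*(-1) = 20]
q=2: r=14, s=-2, t=3   [74*(-2) + 54*(3) = 14]
q=1: r=6, s=3, t=-4   [74*(3) + 54*(-4) = 6]
q=2: r=2, s=-8, t=11   [74*(-8) + 54*(11) = 2]
q=3: r=0, s=27, t=-37   [74*(27) + 54*(-37) = 0]
GCD = 2; from the row with r=2: x=-8, y=11
Check: 74*(-8) + 54*(11) = -592 + 594 = 2

GCD = 2, x = -8, y = 11


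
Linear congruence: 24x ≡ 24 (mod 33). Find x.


GCD(24, 33) = 3 divides 24
Divide: 8x ≡ 8 (mod 11)
x ≡ 1 (mod 11)


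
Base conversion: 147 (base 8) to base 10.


147 (base 8) = 103 (decimal)
103 (decimal) = 103 (base 10)


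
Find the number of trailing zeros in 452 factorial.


floor(452/5) = 90
floor(452/25) = 18
floor(452/125) = 3
Total = 111

111 trailing zeros


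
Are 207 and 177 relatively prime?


Euclidean algorithm:
207 = 1 * 177 + 30
177 = 5 * 30 + 27
30 = 1 * 27 + 3
27 = 9 * 3 + 0
GCD(207, 177) = 3

No, not coprime (GCD = 3)


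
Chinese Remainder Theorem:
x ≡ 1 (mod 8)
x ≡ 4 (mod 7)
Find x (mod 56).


M = 8*7 = 56
M1 = M/8 = 7, M2 = M/7 = 8
M1^(-1) mod 8 = 7, M2^(-1) mod 7 = 1
x = 1*7*7 + 4*8*1 = 81
81 mod 56 = 25
Check: 25 mod 8 = 1 ✓, 25 mod 7 = 4 ✓

x ≡ 25 (mod 56)


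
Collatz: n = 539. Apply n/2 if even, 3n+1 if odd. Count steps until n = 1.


539 → 1618 → 809 → 2428 → 1214 → 607 → 1822 → 911 → 2734 → 1367 → 4102 → 2051 → 6154 → 3077 → 9232 → 4616 → 2308 → 1154 → 577 → 1732 → 866 → 433 → 1300 → 650 → 325 → 976 → 488 → 244 → 122 → 61 → 184 → 92 → 46 → 23 → 70 → 35 → 106 → 53 → 160 → 80 → 40 → 20 → 10 → 5 → 16 → 8 → 4 → 2 → 1
Total steps = 48

48 steps


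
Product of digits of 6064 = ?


6 × 0 × 6 × 4 = 0


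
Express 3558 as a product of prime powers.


3558 / 2 = 1779
1779 / 3 = 593
593 / 593 = 1
3558 = 2 × 3 × 593


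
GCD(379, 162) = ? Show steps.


379 = 2 * 162 + 55
162 = 2 * 55 + 52
55 = 1 * 52 + 3
52 = 17 * 3 + 1
3 = 3 * 1 + 0
GCD = 1


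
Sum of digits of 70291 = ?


7 + 0 + 2 + 9 + 1 = 19


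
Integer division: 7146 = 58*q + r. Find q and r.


7146 = 58 * 123 + 12
Check: 7134 + 12 = 7146

q = 123, r = 12


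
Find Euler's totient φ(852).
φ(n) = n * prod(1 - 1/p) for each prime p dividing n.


852 = 2^2 × 3 × 71
Prime factors: 2, 3, 71
φ(852) = 852 × (1-1/2) × (1-1/3) × (1-1/71)
= 852 × 1/2 × 2/3 × 70/71 = 280

φ(852) = 280


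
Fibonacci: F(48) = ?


Sequence: 1, 1, 2, 3, 5, 8, 13, 21, 34, 55, 89, 144, 233, 377, 610, 987, 1597, 2584, 4181, 6765, 10946, 17711, 28657, 46368, 75025, 121393, 196418, 317811, 514229, 832040, 1346269, 2178309, 3524578, 5702887, 9227465, 14930352, 24157817, 39088169, 63245986, 102334155, 165580141, 267914296, 433494437, 701408733, 1134903170, 1836311903, 2971215073, 4807526976
F(48) = 4807526976


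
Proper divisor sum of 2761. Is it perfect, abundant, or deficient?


Proper divisors: 1, 11, 251
Sum = 1 + 11 + 251 = 263
263 < 2761 → deficient

s(2761) = 263 (deficient)


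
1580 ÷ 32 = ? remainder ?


1580 = 32 * 49 + 12
Check: 1568 + 12 = 1580

q = 49, r = 12


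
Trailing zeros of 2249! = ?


floor(2249/5) = 449
floor(2249/25) = 89
floor(2249/125) = 17
floor(2249/625) = 3
Total = 558

558 trailing zeros


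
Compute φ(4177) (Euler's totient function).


4177 = 4177
Prime factors: 4177
φ(4177) = 4177 × (1-1/4177)
= 4177 × 4176/4177 = 4176

φ(4177) = 4176


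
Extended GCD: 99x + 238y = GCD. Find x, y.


Tabular extended Euclidean (each row: r = 99*s + 238*t):
r=99, s=1, t=0
r=238, s=0, t=1
q=0: r=99, s=1, t=0   [99*(1) + 238*(0) = 99]
q=2: r=40, s=-2, t=1   [99*(-2) + 238*(1) = 40]
q=2: r=19, s=5, t=-2   [99*(5) + 238*(-2) = 19]
q=2: r=2, s=-12, t=5   [99*(-12) + 238*(5) = 2]
q=9: r=1, s=113, t=-47   [99*(113) + 238*(-47) = 1]
q=2: r=0, s=-238, t=99   [99*(-238) + 238*(99) = 0]
GCD = 1; from the row with r=1: x=113, y=-47
Check: 99*(113) + 238*(-47) = 11187 - 11186 = 1

GCD = 1, x = 113, y = -47


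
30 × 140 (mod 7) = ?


30 × 140 = 4200
4200 mod 7 = 0


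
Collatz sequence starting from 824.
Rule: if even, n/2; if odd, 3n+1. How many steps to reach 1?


824 → 412 → 206 → 103 → 310 → 155 → 466 → 233 → 700 → 350 → 175 → 526 → 263 → 790 → 395 → 1186 → 593 → 1780 → 890 → 445 → 1336 → 668 → 334 → 167 → 502 → 251 → 754 → 377 → 1132 → 566 → 283 → 850 → 425 → 1276 → 638 → 319 → 958 → 479 → 1438 → 719 → 2158 → 1079 → 3238 → 1619 → 4858 → 2429 → 7288 → 3644 → 1822 → 911 → 2734 → 1367 → 4102 → 2051 → 6154 → 3077 → 9232 → 4616 → 2308 → 1154 → 577 → 1732 → 866 → 433 → 1300 → 650 → 325 → 976 → 488 → 244 → 122 → 61 → 184 → 92 → 46 → 23 → 70 → 35 → 106 → 53 → 160 → 80 → 40 → 20 → 10 → 5 → 16 → 8 → 4 → 2 → 1
Total steps = 90

90 steps


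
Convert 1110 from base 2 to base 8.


1110 (base 2) = 14 (decimal)
14 (decimal) = 16 (base 8)


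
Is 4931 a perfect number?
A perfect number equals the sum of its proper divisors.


Proper divisors of 4931: 1
Sum = 1 = 1

No, 4931 is not perfect (1 ≠ 4931)


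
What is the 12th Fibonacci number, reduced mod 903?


F(k) mod 903 for k=1..12:
1, 1, 2, 3, 5, 8, 13, 21, 34, 55, 89, 144
F(12) mod 903 = 144


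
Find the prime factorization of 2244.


2244 / 2 = 1122
1122 / 2 = 561
561 / 3 = 187
187 / 11 = 17
17 / 17 = 1
2244 = 2^2 × 3 × 11 × 17


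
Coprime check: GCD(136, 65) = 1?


Euclidean algorithm:
136 = 2 * 65 + 6
65 = 10 * 6 + 5
6 = 1 * 5 + 1
5 = 5 * 1 + 0
GCD(136, 65) = 1

Yes, coprime (GCD = 1)


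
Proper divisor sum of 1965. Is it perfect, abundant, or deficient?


Proper divisors: 1, 3, 5, 15, 131, 393, 655
Sum = 1 + 3 + 5 + 15 + 131 + 393 + 655 = 1203
1203 < 1965 → deficient

s(1965) = 1203 (deficient)


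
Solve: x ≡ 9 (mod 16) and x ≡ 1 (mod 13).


M = 16*13 = 208
M1 = M/16 = 13, M2 = M/13 = 16
M1^(-1) mod 16 = 5, M2^(-1) mod 13 = 9
x = 9*13*5 + 1*16*9 = 729
729 mod 208 = 105
Check: 105 mod 16 = 9 ✓, 105 mod 13 = 1 ✓

x ≡ 105 (mod 208)


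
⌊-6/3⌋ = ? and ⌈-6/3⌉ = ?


-6/3 = -2.0000
floor = -2
ceil = -2

floor = -2, ceil = -2


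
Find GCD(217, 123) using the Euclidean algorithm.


217 = 1 * 123 + 94
123 = 1 * 94 + 29
94 = 3 * 29 + 7
29 = 4 * 7 + 1
7 = 7 * 1 + 0
GCD = 1


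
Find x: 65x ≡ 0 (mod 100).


GCD(65, 100) = 5 divides 0
Divide: 13x ≡ 0 (mod 20)
x ≡ 0 (mod 20)


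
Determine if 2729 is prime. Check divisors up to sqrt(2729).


Check divisors up to sqrt(2729) = 52.2398
No divisors found.
2729 is prime.

Yes, 2729 is prime


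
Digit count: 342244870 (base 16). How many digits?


342244870 in base 16 = 14663E06
Number of digits = 8

8 digits (base 16)


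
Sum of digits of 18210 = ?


1 + 8 + 2 + 1 + 0 = 12


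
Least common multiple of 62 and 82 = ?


GCD(62, 82) = 2
LCM = 62*82/2 = 5084/2 = 2542

LCM = 2542


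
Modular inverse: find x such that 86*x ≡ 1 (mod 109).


Use the extended Euclidean algorithm on (109, 86); each row r = 109*s + 86*t:
r=109, s=1, t=0
r=86, s=0, t=1
q=1: r=23, s=1, t=-1   [109*(1) + 86*(-1) = 23]
q=3: r=17, s=-3, t=4   [109*(-3) + 86*(4) = 17]
q=1: r=6, s=4, t=-5   [109*(4) + 86*(-5) = 6]
q=2: r=5, s=-11, t=14   [109*(-11) + 86*(14) = 5]
q=1: r=1, s=15, t=-19   [109*(15) + 86*(-19) = 1]
q=5: r=0, s=-86, t=109   [109*(-86) + 86*(109) = 0]
GCD = 1 with t = -19, so 86*(-19) ≡ 1 (mod 109)
Inverse = -19 mod 109 = 90
Check: 86 * 90 = 7740 ≡ 1 (mod 109)

86^(-1) ≡ 90 (mod 109)


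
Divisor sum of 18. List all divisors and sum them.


Divisors of 18: 1, 2, 3, 6, 9, 18
Sum = 1 + 2 + 3 + 6 + 9 + 18 = 39

σ(18) = 39


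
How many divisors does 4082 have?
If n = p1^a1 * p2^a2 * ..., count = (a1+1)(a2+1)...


4082 = 2^1 × 13^1 × 157^1
d(4082) = (1+1) × (1+1) × (1+1) = 8

8 divisors


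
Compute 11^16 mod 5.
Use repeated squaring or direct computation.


11^1 mod 5 = 1
11^2 mod 5 = 1
11^3 mod 5 = 1
11^4 mod 5 = 1
11^5 mod 5 = 1
11^6 mod 5 = 1
11^7 mod 5 = 1
11^8 mod 5 = 1
11^9 mod 5 = 1
11^10 mod 5 = 1
11^11 mod 5 = 1
11^12 mod 5 = 1
11^13 mod 5 = 1
11^14 mod 5 = 1
11^15 mod 5 = 1
11^16 mod 5 = 1


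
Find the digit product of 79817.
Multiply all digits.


7 × 9 × 8 × 1 × 7 = 3528


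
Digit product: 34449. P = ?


3 × 4 × 4 × 4 × 9 = 1728


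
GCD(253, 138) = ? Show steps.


253 = 1 * 138 + 115
138 = 1 * 115 + 23
115 = 5 * 23 + 0
GCD = 23


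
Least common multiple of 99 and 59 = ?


GCD(99, 59) = 1
LCM = 99*59/1 = 5841/1 = 5841

LCM = 5841


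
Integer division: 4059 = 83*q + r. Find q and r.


4059 = 83 * 48 + 75
Check: 3984 + 75 = 4059

q = 48, r = 75


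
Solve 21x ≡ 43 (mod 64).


GCD(21, 64) = 1, unique solution
a^(-1) mod 64 = 61
x = 61 * 43 mod 64 = 63

x ≡ 63 (mod 64)


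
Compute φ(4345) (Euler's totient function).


4345 = 5 × 11 × 79
Prime factors: 5, 11, 79
φ(4345) = 4345 × (1-1/5) × (1-1/11) × (1-1/79)
= 4345 × 4/5 × 10/11 × 78/79 = 3120

φ(4345) = 3120


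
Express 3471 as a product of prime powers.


3471 / 3 = 1157
1157 / 13 = 89
89 / 89 = 1
3471 = 3 × 13 × 89


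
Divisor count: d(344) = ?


344 = 2^3 × 43^1
d(344) = (3+1) × (1+1) = 8

8 divisors


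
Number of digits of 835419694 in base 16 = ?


835419694 in base 16 = 31CB7E2E
Number of digits = 8

8 digits (base 16)


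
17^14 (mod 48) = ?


17^1 mod 48 = 17
17^2 mod 48 = 1
17^3 mod 48 = 17
17^4 mod 48 = 1
17^5 mod 48 = 17
17^6 mod 48 = 1
17^7 mod 48 = 17
17^8 mod 48 = 1
17^9 mod 48 = 17
17^10 mod 48 = 1
17^11 mod 48 = 17
17^12 mod 48 = 1
17^13 mod 48 = 17
17^14 mod 48 = 1


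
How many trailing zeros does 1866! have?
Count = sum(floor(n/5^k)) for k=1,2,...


floor(1866/5) = 373
floor(1866/25) = 74
floor(1866/125) = 14
floor(1866/625) = 2
Total = 463

463 trailing zeros


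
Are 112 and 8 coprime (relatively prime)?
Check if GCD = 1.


Euclidean algorithm:
112 = 14 * 8 + 0
GCD(112, 8) = 8

No, not coprime (GCD = 8)


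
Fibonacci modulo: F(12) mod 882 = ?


F(k) mod 882 for k=1..12:
1, 1, 2, 3, 5, 8, 13, 21, 34, 55, 89, 144
F(12) mod 882 = 144


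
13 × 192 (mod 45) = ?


13 × 192 = 2496
2496 mod 45 = 21


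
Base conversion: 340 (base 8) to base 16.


340 (base 8) = 224 (decimal)
224 (decimal) = E0 (base 16)


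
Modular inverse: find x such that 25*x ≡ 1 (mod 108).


Use the extended Euclidean algorithm on (108, 25); each row r = 108*s + 25*t:
r=108, s=1, t=0
r=25, s=0, t=1
q=4: r=8, s=1, t=-4   [108*(1) + 25*(-4) = 8]
q=3: r=1, s=-3, t=13   [108*(-3) + 25*(13) = 1]
q=8: r=0, s=25, t=-108   [108*(25) + 25*(-108) = 0]
GCD = 1 with t = 13, so 25*(13) ≡ 1 (mod 108)
Inverse = 13 mod 108 = 13
Check: 25 * 13 = 325 ≡ 1 (mod 108)

25^(-1) ≡ 13 (mod 108)


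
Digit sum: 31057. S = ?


3 + 1 + 0 + 5 + 7 = 16


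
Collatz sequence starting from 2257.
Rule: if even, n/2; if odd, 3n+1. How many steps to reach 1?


2257 → 6772 → 3386 → 1693 → 5080 → 2540 → 1270 → 635 → 1906 → 953 → 2860 → 1430 → 715 → 2146 → 1073 → 3220 → 1610 → 805 → 2416 → 1208 → 604 → 302 → 151 → 454 → 227 → 682 → 341 → 1024 → 512 → 256 → 128 → 64 → 32 → 16 → 8 → 4 → 2 → 1
Total steps = 37

37 steps


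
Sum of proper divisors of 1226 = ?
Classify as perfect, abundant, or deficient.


Proper divisors: 1, 2, 613
Sum = 1 + 2 + 613 = 616
616 < 1226 → deficient

s(1226) = 616 (deficient)


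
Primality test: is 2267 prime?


Check divisors up to sqrt(2267) = 47.6130
No divisors found.
2267 is prime.

Yes, 2267 is prime


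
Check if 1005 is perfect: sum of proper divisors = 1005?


Proper divisors of 1005: 1, 3, 5, 15, 67, 201, 335
Sum = 1 + 3 + 5 + 15 + 67 + 201 + 335 = 627

No, 1005 is not perfect (627 ≠ 1005)


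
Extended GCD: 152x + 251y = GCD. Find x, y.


Tabular extended Euclidean (each row: r = 152*s + 251*t):
r=152, s=1, t=0
r=251, s=0, t=1
q=0: r=152, s=1, t=0   [152*(1) + 251*(0) = 152]
q=1: r=99, s=-1, t=1   [152*(-1) + 251*(1) = 99]
q=1: r=53, s=2, t=-1   [152*(2) + 251*(-1) = 53]
q=1: r=46, s=-3, t=2   [152*(-3) + 251*(2) = 46]
q=1: r=7, s=5, t=-3   [152*(5) + 251*(-3) = 7]
q=6: r=4, s=-33, t=20   [152*(-33) + 251*(20) = 4]
q=1: r=3, s=38, t=-23   [152*(38) + 251*(-23) = 3]
q=1: r=1, s=-71, t=43   [152*(-71) + 251*(43) = 1]
q=3: r=0, s=251, t=-152   [152*(251) + 251*(-152) = 0]
GCD = 1; from the row with r=1: x=-71, y=43
Check: 152*(-71) + 251*(43) = -10792 + 10793 = 1

GCD = 1, x = -71, y = 43


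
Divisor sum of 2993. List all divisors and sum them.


Divisors of 2993: 1, 41, 73, 2993
Sum = 1 + 41 + 73 + 2993 = 3108

σ(2993) = 3108


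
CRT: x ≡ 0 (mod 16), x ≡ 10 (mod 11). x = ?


M = 16*11 = 176
M1 = M/16 = 11, M2 = M/11 = 16
M1^(-1) mod 16 = 3, M2^(-1) mod 11 = 9
x = 0*11*3 + 10*16*9 = 1440
1440 mod 176 = 32
Check: 32 mod 16 = 0 ✓, 32 mod 11 = 10 ✓

x ≡ 32 (mod 176)


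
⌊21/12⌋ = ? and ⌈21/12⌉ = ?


21/12 = 1.7500
floor = 1
ceil = 2

floor = 1, ceil = 2


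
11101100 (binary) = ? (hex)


11101100 (base 2) = 236 (decimal)
236 (decimal) = EC (base 16)


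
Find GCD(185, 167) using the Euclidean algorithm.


185 = 1 * 167 + 18
167 = 9 * 18 + 5
18 = 3 * 5 + 3
5 = 1 * 3 + 2
3 = 1 * 2 + 1
2 = 2 * 1 + 0
GCD = 1


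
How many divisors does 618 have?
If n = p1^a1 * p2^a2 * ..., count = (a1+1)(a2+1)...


618 = 2^1 × 3^1 × 103^1
d(618) = (1+1) × (1+1) × (1+1) = 8

8 divisors


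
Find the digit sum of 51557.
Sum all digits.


5 + 1 + 5 + 5 + 7 = 23


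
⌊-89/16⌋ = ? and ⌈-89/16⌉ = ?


-89/16 = -5.5625
floor = -6
ceil = -5

floor = -6, ceil = -5


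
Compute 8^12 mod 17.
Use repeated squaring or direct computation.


8^1 mod 17 = 8
8^2 mod 17 = 13
8^3 mod 17 = 2
8^4 mod 17 = 16
8^5 mod 17 = 9
8^6 mod 17 = 4
8^7 mod 17 = 15
8^8 mod 17 = 1
8^9 mod 17 = 8
8^10 mod 17 = 13
8^11 mod 17 = 2
8^12 mod 17 = 16


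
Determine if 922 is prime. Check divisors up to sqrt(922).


922 / 2 = 461 (exact division)
922 is NOT prime.

No, 922 is not prime


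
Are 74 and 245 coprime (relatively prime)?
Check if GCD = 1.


Euclidean algorithm:
245 = 3 * 74 + 23
74 = 3 * 23 + 5
23 = 4 * 5 + 3
5 = 1 * 3 + 2
3 = 1 * 2 + 1
2 = 2 * 1 + 0
GCD(74, 245) = 1

Yes, coprime (GCD = 1)


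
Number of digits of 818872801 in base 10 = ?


818872801 has 9 digits in base 10
floor(log10(818872801)) + 1 = floor(8.9132) + 1 = 9

9 digits (base 10)


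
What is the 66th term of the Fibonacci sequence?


Sequence: 1, 1, 2, 3, 5, 8, 13, 21, 34, 55, 89, 144, 233, 377, 610, 987, 1597, 2584, 4181, 6765, 10946, 17711, 28657, 46368, 75025, 121393, 196418, 317811, 514229, 832040, 1346269, 2178309, 3524578, 5702887, 9227465, 14930352, 24157817, 39088169, 63245986, 102334155, 165580141, 267914296, 433494437, 701408733, 1134903170, 1836311903, 2971215073, 4807526976, 7778742049, 12586269025, 20365011074, 32951280099, 53316291173, 86267571272, 139583862445, 225851433717, 365435296162, 591286729879, 956722026041, 1548008755920, 2504730781961, 4052739537881, 6557470319842, 10610209857723, 17167680177565, 27777890035288
F(66) = 27777890035288


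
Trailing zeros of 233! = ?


floor(233/5) = 46
floor(233/25) = 9
floor(233/125) = 1
Total = 56

56 trailing zeros


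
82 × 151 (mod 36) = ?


82 × 151 = 12382
12382 mod 36 = 34


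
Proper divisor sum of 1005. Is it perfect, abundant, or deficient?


Proper divisors: 1, 3, 5, 15, 67, 201, 335
Sum = 1 + 3 + 5 + 15 + 67 + 201 + 335 = 627
627 < 1005 → deficient

s(1005) = 627 (deficient)


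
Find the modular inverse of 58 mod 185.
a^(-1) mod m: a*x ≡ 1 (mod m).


Use the extended Euclidean algorithm on (185, 58); each row r = 185*s + 58*t:
r=185, s=1, t=0
r=58, s=0, t=1
q=3: r=11, s=1, t=-3   [185*(1) + 58*(-3) = 11]
q=5: r=3, s=-5, t=16   [185*(-5) + 58*(16) = 3]
q=3: r=2, s=16, t=-51   [185*(16) + 58*(-51) = 2]
q=1: r=1, s=-21, t=67   [185*(-21) + 58*(67) = 1]
q=2: r=0, s=58, t=-185   [185*(58) + 58*(-185) = 0]
GCD = 1 with t = 67, so 58*(67) ≡ 1 (mod 185)
Inverse = 67 mod 185 = 67
Check: 58 * 67 = 3886 ≡ 1 (mod 185)

58^(-1) ≡ 67 (mod 185)


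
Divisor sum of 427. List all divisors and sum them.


Divisors of 427: 1, 7, 61, 427
Sum = 1 + 7 + 61 + 427 = 496

σ(427) = 496


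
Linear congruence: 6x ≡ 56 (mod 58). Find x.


GCD(6, 58) = 2 divides 56
Divide: 3x ≡ 28 (mod 29)
x ≡ 19 (mod 29)


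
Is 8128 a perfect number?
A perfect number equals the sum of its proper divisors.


Proper divisors of 8128: 1, 2, 4, 8, 16, 32, 64, 127, 254, 508, 1016, 2032, 4064
Sum = 1 + 2 + 4 + 8 + 16 + 32 + 64 + 127 + 254 + 508 + 1016 + 2032 + 4064 = 8128

Yes, 8128 is perfect (8128 = 8128)


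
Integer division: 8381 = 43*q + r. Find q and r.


8381 = 43 * 194 + 39
Check: 8342 + 39 = 8381

q = 194, r = 39


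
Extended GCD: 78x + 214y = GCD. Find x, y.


Tabular extended Euclidean (each row: r = 78*s + 214*t):
r=78, s=1, t=0
r=214, s=0, t=1
q=0: r=78, s=1, t=0   [78*(1) + 214*(0) = 78]
q=2: r=58, s=-2, t=1   [78*(-2) + 214*(1) = 58]
q=1: r=20, s=3, t=-1   [78*(3) + 214*(-1) = 20]
q=2: r=18, s=-8, t=3   [78*(-8) + 214*(3) = 18]
q=1: r=2, s=11, t=-4   [78*(11) + 214*(-4) = 2]
q=9: r=0, s=-107, t=39   [78*(-107) + 214*(39) = 0]
GCD = 2; from the row with r=2: x=11, y=-4
Check: 78*(11) + 214*(-4) = 858 - 856 = 2

GCD = 2, x = 11, y = -4


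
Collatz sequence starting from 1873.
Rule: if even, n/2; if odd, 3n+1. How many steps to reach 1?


1873 → 5620 → 2810 → 1405 → 4216 → 2108 → 1054 → 527 → 1582 → 791 → 2374 → 1187 → 3562 → 1781 → 5344 → 2672 → 1336 → 668 → 334 → 167 → 502 → 251 → 754 → 377 → 1132 → 566 → 283 → 850 → 425 → 1276 → 638 → 319 → 958 → 479 → 1438 → 719 → 2158 → 1079 → 3238 → 1619 → 4858 → 2429 → 7288 → 3644 → 1822 → 911 → 2734 → 1367 → 4102 → 2051 → 6154 → 3077 → 9232 → 4616 → 2308 → 1154 → 577 → 1732 → 866 → 433 → 1300 → 650 → 325 → 976 → 488 → 244 → 122 → 61 → 184 → 92 → 46 → 23 → 70 → 35 → 106 → 53 → 160 → 80 → 40 → 20 → 10 → 5 → 16 → 8 → 4 → 2 → 1
Total steps = 86

86 steps


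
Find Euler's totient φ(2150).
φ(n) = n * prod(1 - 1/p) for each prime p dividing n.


2150 = 2 × 5^2 × 43
Prime factors: 2, 5, 43
φ(2150) = 2150 × (1-1/2) × (1-1/5) × (1-1/43)
= 2150 × 1/2 × 4/5 × 42/43 = 840

φ(2150) = 840


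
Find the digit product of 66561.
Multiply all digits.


6 × 6 × 5 × 6 × 1 = 1080


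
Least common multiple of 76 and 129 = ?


GCD(76, 129) = 1
LCM = 76*129/1 = 9804/1 = 9804

LCM = 9804


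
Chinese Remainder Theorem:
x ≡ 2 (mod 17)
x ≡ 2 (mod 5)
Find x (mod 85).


M = 17*5 = 85
M1 = M/17 = 5, M2 = M/5 = 17
M1^(-1) mod 17 = 7, M2^(-1) mod 5 = 3
x = 2*5*7 + 2*17*3 = 172
172 mod 85 = 2
Check: 2 mod 17 = 2 ✓, 2 mod 5 = 2 ✓

x ≡ 2 (mod 85)


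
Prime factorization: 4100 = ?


4100 / 2 = 2050
2050 / 2 = 1025
1025 / 5 = 205
205 / 5 = 41
41 / 41 = 1
4100 = 2^2 × 5^2 × 41


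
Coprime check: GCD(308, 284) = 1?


Euclidean algorithm:
308 = 1 * 284 + 24
284 = 11 * 24 + 20
24 = 1 * 20 + 4
20 = 5 * 4 + 0
GCD(308, 284) = 4

No, not coprime (GCD = 4)


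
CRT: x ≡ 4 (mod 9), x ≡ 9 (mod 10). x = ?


M = 9*10 = 90
M1 = M/9 = 10, M2 = M/10 = 9
M1^(-1) mod 9 = 1, M2^(-1) mod 10 = 9
x = 4*10*1 + 9*9*9 = 769
769 mod 90 = 49
Check: 49 mod 9 = 4 ✓, 49 mod 10 = 9 ✓

x ≡ 49 (mod 90)


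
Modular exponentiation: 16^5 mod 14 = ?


16^1 mod 14 = 2
16^2 mod 14 = 4
16^3 mod 14 = 8
16^4 mod 14 = 2
16^5 mod 14 = 4


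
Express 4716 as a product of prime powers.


4716 / 2 = 2358
2358 / 2 = 1179
1179 / 3 = 393
393 / 3 = 131
131 / 131 = 1
4716 = 2^2 × 3^2 × 131


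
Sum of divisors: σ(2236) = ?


Divisors of 2236: 1, 2, 4, 13, 26, 43, 52, 86, 172, 559, 1118, 2236
Sum = 1 + 2 + 4 + 13 + 26 + 43 + 52 + 86 + 172 + 559 + 1118 + 2236 = 4312

σ(2236) = 4312


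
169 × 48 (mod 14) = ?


169 × 48 = 8112
8112 mod 14 = 6


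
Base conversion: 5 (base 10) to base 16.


5 (base 10) = 5 (decimal)
5 (decimal) = 5 (base 16)


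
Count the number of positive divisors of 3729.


3729 = 3^1 × 11^1 × 113^1
d(3729) = (1+1) × (1+1) × (1+1) = 8

8 divisors


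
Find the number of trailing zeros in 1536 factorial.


floor(1536/5) = 307
floor(1536/25) = 61
floor(1536/125) = 12
floor(1536/625) = 2
Total = 382

382 trailing zeros


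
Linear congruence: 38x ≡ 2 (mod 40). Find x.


GCD(38, 40) = 2 divides 2
Divide: 19x ≡ 1 (mod 20)
x ≡ 19 (mod 20)


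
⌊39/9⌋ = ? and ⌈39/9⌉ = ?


39/9 = 4.3333
floor = 4
ceil = 5

floor = 4, ceil = 5


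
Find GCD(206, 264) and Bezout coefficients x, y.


Tabular extended Euclidean (each row: r = 206*s + 264*t):
r=206, s=1, t=0
r=264, s=0, t=1
q=0: r=206, s=1, t=0   [206*(1) + 264*(0) = 206]
q=1: r=58, s=-1, t=1   [206*(-1) + 264*(1) = 58]
q=3: r=32, s=4, t=-3   [206*(4) + 264*(-3) = 32]
q=1: r=26, s=-5, t=4   [206*(-5) + 264*(4) = 26]
q=1: r=6, s=9, t=-7   [206*(9) + 264*(-7) = 6]
q=4: r=2, s=-41, t=32   [206*(-41) + 264*(32) = 2]
q=3: r=0, s=132, t=-103   [206*(132) + 264*(-103) = 0]
GCD = 2; from the row with r=2: x=-41, y=32
Check: 206*(-41) + 264*(32) = -8446 + 8448 = 2

GCD = 2, x = -41, y = 32


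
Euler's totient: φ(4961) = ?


4961 = 11^2 × 41
Prime factors: 11, 41
φ(4961) = 4961 × (1-1/11) × (1-1/41)
= 4961 × 10/11 × 40/41 = 4400

φ(4961) = 4400


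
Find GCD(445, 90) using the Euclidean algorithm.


445 = 4 * 90 + 85
90 = 1 * 85 + 5
85 = 17 * 5 + 0
GCD = 5


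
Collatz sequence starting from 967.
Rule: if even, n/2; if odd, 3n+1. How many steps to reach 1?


967 → 2902 → 1451 → 4354 → 2177 → 6532 → 3266 → 1633 → 4900 → 2450 → 1225 → 3676 → 1838 → 919 → 2758 → 1379 → 4138 → 2069 → 6208 → 3104 → 1552 → 776 → 388 → 194 → 97 → 292 → 146 → 73 → 220 → 110 → 55 → 166 → 83 → 250 → 125 → 376 → 188 → 94 → 47 → 142 → 71 → 214 → 107 → 322 → 161 → 484 → 242 → 121 → 364 → 182 → 91 → 274 → 137 → 412 → 206 → 103 → 310 → 155 → 466 → 233 → 700 → 350 → 175 → 526 → 263 → 790 → 395 → 1186 → 593 → 1780 → 890 → 445 → 1336 → 668 → 334 → 167 → 502 → 251 → 754 → 377 → 1132 → 566 → 283 → 850 → 425 → 1276 → 638 → 319 → 958 → 479 → 1438 → 719 → 2158 → 1079 → 3238 → 1619 → 4858 → 2429 → 7288 → 3644 → 1822 → 911 → 2734 → 1367 → 4102 → 2051 → 6154 → 3077 → 9232 → 4616 → 2308 → 1154 → 577 → 1732 → 866 → 433 → 1300 → 650 → 325 → 976 → 488 → 244 → 122 → 61 → 184 → 92 → 46 → 23 → 70 → 35 → 106 → 53 → 160 → 80 → 40 → 20 → 10 → 5 → 16 → 8 → 4 → 2 → 1
Total steps = 142

142 steps


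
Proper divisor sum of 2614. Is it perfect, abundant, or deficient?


Proper divisors: 1, 2, 1307
Sum = 1 + 2 + 1307 = 1310
1310 < 2614 → deficient

s(2614) = 1310 (deficient)


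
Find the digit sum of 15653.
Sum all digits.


1 + 5 + 6 + 5 + 3 = 20
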